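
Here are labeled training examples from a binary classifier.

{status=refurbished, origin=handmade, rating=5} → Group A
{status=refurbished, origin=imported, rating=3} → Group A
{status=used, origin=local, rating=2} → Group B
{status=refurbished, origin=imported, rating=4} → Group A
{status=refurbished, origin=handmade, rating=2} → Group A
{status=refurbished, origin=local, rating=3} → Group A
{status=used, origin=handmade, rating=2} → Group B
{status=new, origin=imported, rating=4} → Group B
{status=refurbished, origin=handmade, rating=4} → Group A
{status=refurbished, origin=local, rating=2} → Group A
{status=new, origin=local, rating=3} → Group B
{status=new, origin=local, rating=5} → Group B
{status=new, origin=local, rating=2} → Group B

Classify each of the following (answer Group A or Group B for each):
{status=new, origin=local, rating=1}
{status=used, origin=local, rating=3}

The distinguishing property — status is refurbished — holds for all the 'Group A' cases and none of the 'Group B' cases.
{status=new, origin=local, rating=1}: Group B (status is new). {status=used, origin=local, rating=3}: Group B (status is used).

Group B, Group B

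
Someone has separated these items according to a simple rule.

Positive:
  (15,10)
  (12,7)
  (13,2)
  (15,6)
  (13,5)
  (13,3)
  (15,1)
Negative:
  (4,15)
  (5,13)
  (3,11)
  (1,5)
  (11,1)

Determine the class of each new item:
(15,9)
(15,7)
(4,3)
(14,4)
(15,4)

Positive, Positive, Negative, Positive, Positive

The common property of the 'Positive' items is: first ≥ 12. No 'Negative' item has it.
(15,9): first 15 — qualifies, so Positive.
(15,7): first 15 — qualifies, so Positive.
(4,3): first 4 — fails the rule, so Negative.
(14,4): first 14 — qualifies, so Positive.
(15,4): first 15 — qualifies, so Positive.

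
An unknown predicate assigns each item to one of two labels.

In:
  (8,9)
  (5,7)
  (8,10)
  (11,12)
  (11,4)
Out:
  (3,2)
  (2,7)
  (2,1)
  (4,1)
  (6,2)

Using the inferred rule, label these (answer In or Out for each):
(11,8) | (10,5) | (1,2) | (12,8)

In, In, Out, In

Every 'In' example satisfies: sum ≥ 12. None of the 'Out' examples do.
(11,8): In (11+8 = 19). (10,5): In (10+5 = 15). (1,2): Out (1+2 = 3). (12,8): In (12+8 = 20).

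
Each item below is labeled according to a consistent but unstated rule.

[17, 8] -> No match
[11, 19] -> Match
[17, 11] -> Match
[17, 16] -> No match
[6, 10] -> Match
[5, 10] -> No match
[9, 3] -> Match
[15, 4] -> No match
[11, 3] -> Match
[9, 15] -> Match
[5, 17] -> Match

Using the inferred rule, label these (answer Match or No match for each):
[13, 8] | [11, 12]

The rule appears to be: sum is even.

No match, No match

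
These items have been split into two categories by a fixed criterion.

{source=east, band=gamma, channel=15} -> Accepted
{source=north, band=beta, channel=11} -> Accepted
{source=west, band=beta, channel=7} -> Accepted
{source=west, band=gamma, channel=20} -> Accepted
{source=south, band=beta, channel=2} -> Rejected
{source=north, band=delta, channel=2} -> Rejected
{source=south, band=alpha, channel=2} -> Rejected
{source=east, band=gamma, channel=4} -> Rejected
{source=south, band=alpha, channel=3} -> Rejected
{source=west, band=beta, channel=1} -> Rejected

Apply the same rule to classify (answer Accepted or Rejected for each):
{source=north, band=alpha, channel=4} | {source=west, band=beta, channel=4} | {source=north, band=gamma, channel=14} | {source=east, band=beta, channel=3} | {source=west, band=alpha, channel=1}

The pattern is that an item is 'Accepted' exactly when: channel ≥ 7.
Rejected: {source=north, band=alpha, channel=4}, since channel = 4.
Rejected: {source=west, band=beta, channel=4}, since channel = 4.
Accepted: {source=north, band=gamma, channel=14}, since channel = 14.
Rejected: {source=east, band=beta, channel=3}, since channel = 3.
Rejected: {source=west, band=alpha, channel=1}, since channel = 1.

Rejected, Rejected, Accepted, Rejected, Rejected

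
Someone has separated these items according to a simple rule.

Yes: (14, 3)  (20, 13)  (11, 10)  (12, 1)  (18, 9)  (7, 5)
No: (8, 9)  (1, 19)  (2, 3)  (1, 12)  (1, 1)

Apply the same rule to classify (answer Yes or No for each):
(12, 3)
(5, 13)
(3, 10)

Checking candidate rules against both groups, what survives is: first > second.

Yes, No, No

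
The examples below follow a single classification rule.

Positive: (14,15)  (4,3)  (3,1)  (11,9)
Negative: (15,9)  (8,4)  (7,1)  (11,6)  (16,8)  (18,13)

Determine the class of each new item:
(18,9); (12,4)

Negative, Negative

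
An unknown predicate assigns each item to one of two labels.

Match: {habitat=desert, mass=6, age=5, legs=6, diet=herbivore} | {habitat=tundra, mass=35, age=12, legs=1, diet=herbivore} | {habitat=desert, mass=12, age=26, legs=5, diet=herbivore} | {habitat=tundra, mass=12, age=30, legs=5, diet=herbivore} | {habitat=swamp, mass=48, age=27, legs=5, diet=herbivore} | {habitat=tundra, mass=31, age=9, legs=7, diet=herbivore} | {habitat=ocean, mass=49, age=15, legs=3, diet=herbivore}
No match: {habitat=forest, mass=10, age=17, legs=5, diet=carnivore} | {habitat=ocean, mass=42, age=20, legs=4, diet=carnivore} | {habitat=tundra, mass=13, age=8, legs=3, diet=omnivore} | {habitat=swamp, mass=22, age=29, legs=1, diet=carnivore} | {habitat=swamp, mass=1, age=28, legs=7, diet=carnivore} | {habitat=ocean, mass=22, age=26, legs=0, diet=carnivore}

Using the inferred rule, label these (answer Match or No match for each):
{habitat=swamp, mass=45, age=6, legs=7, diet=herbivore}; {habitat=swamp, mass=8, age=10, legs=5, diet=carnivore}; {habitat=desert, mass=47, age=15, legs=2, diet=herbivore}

Match, No match, Match

The distinguishing property — diet is herbivore — holds for all the 'Match' cases and none of the 'No match' cases.
{habitat=swamp, mass=45, age=6, legs=7, diet=herbivore} — diet is herbivore, hence Match. {habitat=swamp, mass=8, age=10, legs=5, diet=carnivore} — diet is carnivore, hence No match. {habitat=desert, mass=47, age=15, legs=2, diet=herbivore} — diet is herbivore, hence Match.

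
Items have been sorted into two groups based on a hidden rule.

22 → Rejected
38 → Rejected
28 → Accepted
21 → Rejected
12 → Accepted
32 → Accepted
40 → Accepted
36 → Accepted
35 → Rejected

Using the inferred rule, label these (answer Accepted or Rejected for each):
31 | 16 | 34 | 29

One predicate separates the groups cleanly: multiple of 4.
31: 31 = 4·7 + 3, fails this test → Rejected. 16: 16 = 4·4, matches → Accepted. 34: 34 = 4·8 + 2, fails this test → Rejected. 29: 29 = 4·7 + 1, fails this test → Rejected.

Rejected, Accepted, Rejected, Rejected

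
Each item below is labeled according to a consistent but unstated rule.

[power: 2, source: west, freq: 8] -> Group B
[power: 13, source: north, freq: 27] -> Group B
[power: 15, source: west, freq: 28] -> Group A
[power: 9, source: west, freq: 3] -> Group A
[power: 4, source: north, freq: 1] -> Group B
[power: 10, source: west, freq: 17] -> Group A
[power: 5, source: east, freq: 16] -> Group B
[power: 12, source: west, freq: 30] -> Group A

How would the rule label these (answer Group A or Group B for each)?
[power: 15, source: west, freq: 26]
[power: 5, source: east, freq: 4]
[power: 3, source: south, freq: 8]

The distinguishing property — source is west AND power ≥ 4 — holds for all the 'Group A' cases and none of the 'Group B' cases.

Group A, Group B, Group B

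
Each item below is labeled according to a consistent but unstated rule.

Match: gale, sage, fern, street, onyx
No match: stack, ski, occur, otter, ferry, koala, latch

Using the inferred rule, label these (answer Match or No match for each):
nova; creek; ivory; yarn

Match, No match, No match, Match

All 'Match' examples share one property — even length — and every 'No match' example lacks it.
Match: nova, since length 4.
No match: creek, since length 5.
No match: ivory, since length 5.
Match: yarn, since length 4.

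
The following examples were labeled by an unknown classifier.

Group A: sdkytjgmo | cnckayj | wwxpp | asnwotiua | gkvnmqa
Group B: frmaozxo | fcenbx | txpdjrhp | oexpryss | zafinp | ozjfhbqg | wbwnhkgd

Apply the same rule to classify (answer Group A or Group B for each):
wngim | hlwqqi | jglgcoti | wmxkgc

Group A, Group B, Group B, Group B

The pattern is that an item is 'Group A' exactly when: odd length.
wngim: length 5 — satisfies this, so Group A.
hlwqqi: length 6 — doesn't match, so Group B.
jglgcoti: length 8 — doesn't match, so Group B.
wmxkgc: length 6 — doesn't match, so Group B.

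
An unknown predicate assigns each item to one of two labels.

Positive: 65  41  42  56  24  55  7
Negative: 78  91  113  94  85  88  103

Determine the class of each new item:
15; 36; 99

A rule that fits every label: at most 65 — true of each 'Positive' example, false of each 'Negative' one.
Positive: 15, since 15 ≤ 65. Positive: 36, since 36 ≤ 65. Negative: 99, since 99 > 65.

Positive, Positive, Negative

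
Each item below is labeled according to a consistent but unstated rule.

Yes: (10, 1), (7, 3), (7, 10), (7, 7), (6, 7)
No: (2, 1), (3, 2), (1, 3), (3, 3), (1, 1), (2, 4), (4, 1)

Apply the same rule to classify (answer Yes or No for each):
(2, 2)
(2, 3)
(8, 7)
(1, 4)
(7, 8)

A rule that fits every label: sum ≥ 10 — true of each 'Yes' example, false of each 'No' one.
No: (2, 2), since 2+2 = 4.
No: (2, 3), since 2+3 = 5.
Yes: (8, 7), since 8+7 = 15.
No: (1, 4), since 1+4 = 5.
Yes: (7, 8), since 7+8 = 15.

No, No, Yes, No, Yes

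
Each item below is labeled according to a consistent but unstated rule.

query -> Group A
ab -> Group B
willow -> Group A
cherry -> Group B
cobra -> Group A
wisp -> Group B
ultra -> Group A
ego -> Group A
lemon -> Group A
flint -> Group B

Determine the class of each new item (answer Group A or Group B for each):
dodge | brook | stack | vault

Group A, Group A, Group B, Group A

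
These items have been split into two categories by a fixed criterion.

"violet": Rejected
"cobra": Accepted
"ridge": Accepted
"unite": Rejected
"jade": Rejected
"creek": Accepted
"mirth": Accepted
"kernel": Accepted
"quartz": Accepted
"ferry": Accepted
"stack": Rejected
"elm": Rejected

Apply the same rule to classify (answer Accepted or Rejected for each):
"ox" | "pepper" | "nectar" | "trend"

Rejected, Accepted, Accepted, Accepted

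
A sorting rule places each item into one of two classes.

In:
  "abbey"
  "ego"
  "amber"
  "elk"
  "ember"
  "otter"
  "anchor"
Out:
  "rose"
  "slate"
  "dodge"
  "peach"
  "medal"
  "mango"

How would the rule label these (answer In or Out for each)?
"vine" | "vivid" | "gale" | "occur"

Out, Out, Out, In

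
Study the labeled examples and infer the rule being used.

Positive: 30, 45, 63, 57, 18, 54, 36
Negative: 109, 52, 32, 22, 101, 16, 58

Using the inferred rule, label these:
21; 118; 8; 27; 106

The common property of the 'Positive' items is: multiple of 3. No 'Negative' item has it.
21 — 21 = 3·7, hence Positive.
118 — 118 = 3·39 + 1, hence Negative.
8 — 8 = 3·2 + 2, hence Negative.
27 — 27 = 3·9, hence Positive.
106 — 106 = 3·35 + 1, hence Negative.

Positive, Negative, Negative, Positive, Negative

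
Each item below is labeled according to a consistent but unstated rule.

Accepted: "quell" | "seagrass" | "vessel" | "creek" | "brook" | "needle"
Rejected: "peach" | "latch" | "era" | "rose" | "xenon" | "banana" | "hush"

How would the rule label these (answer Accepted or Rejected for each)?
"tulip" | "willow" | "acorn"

Rejected, Accepted, Rejected

The classifier is using: has a double letter.
"tulip": no doubled letter — does not satisfy this, so Rejected.
"willow": 'll' doubled — matches, so Accepted.
"acorn": no doubled letter — does not satisfy this, so Rejected.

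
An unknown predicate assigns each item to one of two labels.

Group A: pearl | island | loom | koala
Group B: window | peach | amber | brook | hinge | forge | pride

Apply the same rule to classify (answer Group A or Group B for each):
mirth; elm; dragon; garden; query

Group B, Group A, Group B, Group B, Group B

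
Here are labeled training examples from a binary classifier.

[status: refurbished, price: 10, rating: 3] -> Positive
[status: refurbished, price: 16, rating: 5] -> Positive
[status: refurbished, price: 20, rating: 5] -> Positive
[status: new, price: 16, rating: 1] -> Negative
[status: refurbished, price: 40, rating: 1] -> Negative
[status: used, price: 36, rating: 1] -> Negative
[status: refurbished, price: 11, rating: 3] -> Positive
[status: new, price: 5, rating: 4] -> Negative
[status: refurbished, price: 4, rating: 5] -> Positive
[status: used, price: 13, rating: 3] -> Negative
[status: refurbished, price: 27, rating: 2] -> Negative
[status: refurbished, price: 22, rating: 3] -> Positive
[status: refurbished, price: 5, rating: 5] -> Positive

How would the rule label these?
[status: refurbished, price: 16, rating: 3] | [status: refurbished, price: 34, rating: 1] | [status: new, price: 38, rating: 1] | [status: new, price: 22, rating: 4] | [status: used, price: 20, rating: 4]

Positive, Negative, Negative, Negative, Negative

One predicate separates the groups cleanly: status is refurbished AND price ≤ 22.
[status: refurbished, price: 16, rating: 3] → status is refurbished, price = 16 → Positive. [status: refurbished, price: 34, rating: 1] → status is refurbished, price = 34 → Negative. [status: new, price: 38, rating: 1] → status is new, price = 38 → Negative. [status: new, price: 22, rating: 4] → status is new, price = 22 → Negative. [status: used, price: 20, rating: 4] → status is used, price = 20 → Negative.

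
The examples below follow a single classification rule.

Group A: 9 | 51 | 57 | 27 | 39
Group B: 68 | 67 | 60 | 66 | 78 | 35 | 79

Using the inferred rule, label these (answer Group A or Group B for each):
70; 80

Group B, Group B

Every 'Group A' example satisfies: ≡ 3 (mod 6). None of the 'Group B' examples do.
70: 70 mod 6 = 4 — does not fit, so Group B.
80: 80 mod 6 = 2 — does not fit, so Group B.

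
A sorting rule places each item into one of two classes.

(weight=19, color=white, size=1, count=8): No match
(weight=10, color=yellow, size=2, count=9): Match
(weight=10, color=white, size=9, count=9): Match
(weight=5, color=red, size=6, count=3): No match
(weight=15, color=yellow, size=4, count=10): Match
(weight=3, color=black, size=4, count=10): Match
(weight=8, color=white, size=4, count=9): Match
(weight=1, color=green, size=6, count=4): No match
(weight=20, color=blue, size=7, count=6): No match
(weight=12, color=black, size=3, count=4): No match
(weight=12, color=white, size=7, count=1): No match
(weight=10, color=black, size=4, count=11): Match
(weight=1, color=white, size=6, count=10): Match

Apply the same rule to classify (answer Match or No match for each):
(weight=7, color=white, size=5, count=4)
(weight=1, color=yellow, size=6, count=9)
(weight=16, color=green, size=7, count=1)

No match, Match, No match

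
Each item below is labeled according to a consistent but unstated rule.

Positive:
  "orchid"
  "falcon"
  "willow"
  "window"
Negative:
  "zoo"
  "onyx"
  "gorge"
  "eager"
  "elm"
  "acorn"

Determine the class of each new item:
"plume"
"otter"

Negative, Negative

One predicate separates the groups cleanly: length 6.
"plume" — length 5, hence Negative.
"otter" — length 5, hence Negative.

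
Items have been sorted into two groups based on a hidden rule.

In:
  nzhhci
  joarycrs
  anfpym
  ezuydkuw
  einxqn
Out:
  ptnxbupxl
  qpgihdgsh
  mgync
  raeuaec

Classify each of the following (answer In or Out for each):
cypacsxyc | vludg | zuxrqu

Rule: even length. This holds for each 'In' example and fails for each 'Out' one.
cypacsxyc: length 9, fails the rule → Out.
vludg: length 5, fails the rule → Out.
zuxrqu: length 6, meets the rule → In.

Out, Out, In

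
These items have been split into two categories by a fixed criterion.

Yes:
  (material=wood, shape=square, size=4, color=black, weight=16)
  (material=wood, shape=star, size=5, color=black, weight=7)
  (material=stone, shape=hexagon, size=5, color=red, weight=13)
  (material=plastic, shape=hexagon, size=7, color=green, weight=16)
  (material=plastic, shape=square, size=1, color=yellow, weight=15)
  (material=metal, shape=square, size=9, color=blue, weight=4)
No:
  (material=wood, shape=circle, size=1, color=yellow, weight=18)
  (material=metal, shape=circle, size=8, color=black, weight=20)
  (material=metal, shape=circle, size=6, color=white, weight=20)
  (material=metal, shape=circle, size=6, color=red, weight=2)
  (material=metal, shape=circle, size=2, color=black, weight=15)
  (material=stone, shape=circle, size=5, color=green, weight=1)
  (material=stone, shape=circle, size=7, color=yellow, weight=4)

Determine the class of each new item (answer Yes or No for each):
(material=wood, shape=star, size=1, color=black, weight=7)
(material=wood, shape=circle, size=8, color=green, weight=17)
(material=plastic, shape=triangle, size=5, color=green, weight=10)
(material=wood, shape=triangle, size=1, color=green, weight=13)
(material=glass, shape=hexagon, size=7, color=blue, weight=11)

Checking candidate rules against both groups, what survives is: shape is not circle.
(material=wood, shape=star, size=1, color=black, weight=7): Yes (shape is star). (material=wood, shape=circle, size=8, color=green, weight=17): No (shape is circle). (material=plastic, shape=triangle, size=5, color=green, weight=10): Yes (shape is triangle). (material=wood, shape=triangle, size=1, color=green, weight=13): Yes (shape is triangle). (material=glass, shape=hexagon, size=7, color=blue, weight=11): Yes (shape is hexagon).

Yes, No, Yes, Yes, Yes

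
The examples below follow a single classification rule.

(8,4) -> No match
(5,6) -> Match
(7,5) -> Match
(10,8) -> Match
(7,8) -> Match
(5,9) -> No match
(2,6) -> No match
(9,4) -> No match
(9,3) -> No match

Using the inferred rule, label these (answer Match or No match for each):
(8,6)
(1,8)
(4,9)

Match, No match, No match

The simplest hypothesis consistent with all the labels is: |first − second| ≤ 2.
Match: (8,6), since |8−6| = 2. No match: (1,8), since |1−8| = 7. No match: (4,9), since |4−9| = 5.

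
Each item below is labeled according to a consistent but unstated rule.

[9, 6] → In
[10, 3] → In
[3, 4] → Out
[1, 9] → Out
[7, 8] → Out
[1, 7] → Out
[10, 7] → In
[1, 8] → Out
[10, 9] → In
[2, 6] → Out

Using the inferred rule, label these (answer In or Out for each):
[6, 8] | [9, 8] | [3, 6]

Out, In, Out

Rule: first > second. This holds for each 'In' example and fails for each 'Out' one.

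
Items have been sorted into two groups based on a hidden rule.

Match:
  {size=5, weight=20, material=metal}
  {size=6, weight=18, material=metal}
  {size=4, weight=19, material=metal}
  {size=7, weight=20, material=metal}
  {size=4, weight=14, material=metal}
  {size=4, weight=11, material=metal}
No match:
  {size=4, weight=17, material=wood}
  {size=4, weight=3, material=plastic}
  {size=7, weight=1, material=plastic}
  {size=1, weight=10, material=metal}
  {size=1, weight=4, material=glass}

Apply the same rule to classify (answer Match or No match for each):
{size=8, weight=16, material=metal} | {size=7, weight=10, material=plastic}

The pattern is that an item is 'Match' exactly when: material is metal AND size ≥ 4.
{size=8, weight=16, material=metal}: Match (material is metal, size = 8).
{size=7, weight=10, material=plastic}: No match (material is plastic, size = 7).

Match, No match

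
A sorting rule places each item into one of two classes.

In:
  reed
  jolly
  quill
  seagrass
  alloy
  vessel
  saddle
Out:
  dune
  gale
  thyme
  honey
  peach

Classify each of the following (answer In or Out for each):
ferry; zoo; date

In, In, Out

The rule appears to be: has a double letter.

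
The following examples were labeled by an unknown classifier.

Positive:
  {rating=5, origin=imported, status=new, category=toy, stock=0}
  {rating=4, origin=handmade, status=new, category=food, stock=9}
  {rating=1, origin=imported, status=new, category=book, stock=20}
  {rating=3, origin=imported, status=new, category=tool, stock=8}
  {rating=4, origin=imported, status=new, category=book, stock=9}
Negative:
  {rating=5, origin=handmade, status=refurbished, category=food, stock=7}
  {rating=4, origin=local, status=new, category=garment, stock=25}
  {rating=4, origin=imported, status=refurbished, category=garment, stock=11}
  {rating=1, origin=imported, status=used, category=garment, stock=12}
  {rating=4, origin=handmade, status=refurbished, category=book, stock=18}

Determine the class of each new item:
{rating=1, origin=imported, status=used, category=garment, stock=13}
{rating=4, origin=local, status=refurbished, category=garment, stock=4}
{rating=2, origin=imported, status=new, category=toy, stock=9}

The common property of the 'Positive' items is: status is new AND stock ≤ 20. No 'Negative' item has it.
{rating=1, origin=imported, status=used, category=garment, stock=13}: Negative (status is used, stock = 13).
{rating=4, origin=local, status=refurbished, category=garment, stock=4}: Negative (status is refurbished, stock = 4).
{rating=2, origin=imported, status=new, category=toy, stock=9}: Positive (status is new, stock = 9).

Negative, Negative, Positive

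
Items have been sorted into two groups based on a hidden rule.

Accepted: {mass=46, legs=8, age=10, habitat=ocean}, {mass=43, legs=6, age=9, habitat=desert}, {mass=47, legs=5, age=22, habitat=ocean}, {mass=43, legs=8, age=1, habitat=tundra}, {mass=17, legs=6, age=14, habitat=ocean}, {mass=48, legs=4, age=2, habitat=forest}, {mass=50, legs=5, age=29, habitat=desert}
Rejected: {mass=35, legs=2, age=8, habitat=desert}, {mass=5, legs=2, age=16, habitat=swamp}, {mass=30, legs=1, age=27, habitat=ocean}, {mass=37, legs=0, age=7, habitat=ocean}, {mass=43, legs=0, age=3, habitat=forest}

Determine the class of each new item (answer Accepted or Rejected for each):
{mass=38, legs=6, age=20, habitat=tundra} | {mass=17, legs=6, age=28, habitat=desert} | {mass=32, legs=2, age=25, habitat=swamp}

'Accepted' ⟺ legs ≥ 4.
{mass=38, legs=6, age=20, habitat=tundra}: legs = 6, passes → Accepted.
{mass=17, legs=6, age=28, habitat=desert}: legs = 6, passes → Accepted.
{mass=32, legs=2, age=25, habitat=swamp}: legs = 2, fails this test → Rejected.

Accepted, Accepted, Rejected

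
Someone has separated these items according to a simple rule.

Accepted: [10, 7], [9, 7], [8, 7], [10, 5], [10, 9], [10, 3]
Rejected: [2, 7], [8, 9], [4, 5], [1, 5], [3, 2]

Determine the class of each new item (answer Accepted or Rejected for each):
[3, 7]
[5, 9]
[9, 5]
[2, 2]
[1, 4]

The simplest hypothesis consistent with all the labels is: first > second AND second is odd.
[3, 7]: 3 < 7, second 7 — does not pass, so Rejected.
[5, 9]: 5 < 9, second 9 — does not pass, so Rejected.
[9, 5]: 9 > 5, second 5 — meets the rule, so Accepted.
[2, 2]: 2 = 2, second 2 — does not pass, so Rejected.
[1, 4]: 1 < 4, second 4 — does not pass, so Rejected.

Rejected, Rejected, Accepted, Rejected, Rejected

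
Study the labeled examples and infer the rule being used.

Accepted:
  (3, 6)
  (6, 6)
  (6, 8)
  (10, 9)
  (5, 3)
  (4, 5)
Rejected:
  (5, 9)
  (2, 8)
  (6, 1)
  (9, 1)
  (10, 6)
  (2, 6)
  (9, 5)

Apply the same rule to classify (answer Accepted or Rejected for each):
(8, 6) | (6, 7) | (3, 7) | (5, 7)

The classifier is using: |first − second| ≤ 3.
(8, 6): |8−6| = 2, meets the rule → Accepted.
(6, 7): |6−7| = 1, meets the rule → Accepted.
(3, 7): |3−7| = 4, fails this test → Rejected.
(5, 7): |5−7| = 2, meets the rule → Accepted.

Accepted, Accepted, Rejected, Accepted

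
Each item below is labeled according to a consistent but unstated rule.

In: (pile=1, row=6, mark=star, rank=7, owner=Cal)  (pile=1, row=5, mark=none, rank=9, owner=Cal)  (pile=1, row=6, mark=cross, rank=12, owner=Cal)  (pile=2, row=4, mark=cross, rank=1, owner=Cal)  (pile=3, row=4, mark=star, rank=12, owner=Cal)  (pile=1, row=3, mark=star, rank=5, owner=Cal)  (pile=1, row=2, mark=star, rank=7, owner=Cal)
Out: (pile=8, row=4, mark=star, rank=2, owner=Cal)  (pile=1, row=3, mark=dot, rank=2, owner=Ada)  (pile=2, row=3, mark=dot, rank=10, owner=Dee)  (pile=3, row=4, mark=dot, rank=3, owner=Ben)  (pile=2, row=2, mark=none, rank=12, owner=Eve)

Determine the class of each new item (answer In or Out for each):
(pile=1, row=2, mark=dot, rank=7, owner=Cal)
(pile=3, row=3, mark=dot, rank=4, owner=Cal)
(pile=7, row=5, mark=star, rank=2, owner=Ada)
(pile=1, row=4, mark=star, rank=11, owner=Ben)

In, In, Out, Out

Rule: owner is Cal AND pile ≤ 3. This holds for each 'In' example and fails for each 'Out' one.
(pile=1, row=2, mark=dot, rank=7, owner=Cal) → owner is Cal, pile = 1 → In. (pile=3, row=3, mark=dot, rank=4, owner=Cal) → owner is Cal, pile = 3 → In. (pile=7, row=5, mark=star, rank=2, owner=Ada) → owner is Ada, pile = 7 → Out. (pile=1, row=4, mark=star, rank=11, owner=Ben) → owner is Ben, pile = 1 → Out.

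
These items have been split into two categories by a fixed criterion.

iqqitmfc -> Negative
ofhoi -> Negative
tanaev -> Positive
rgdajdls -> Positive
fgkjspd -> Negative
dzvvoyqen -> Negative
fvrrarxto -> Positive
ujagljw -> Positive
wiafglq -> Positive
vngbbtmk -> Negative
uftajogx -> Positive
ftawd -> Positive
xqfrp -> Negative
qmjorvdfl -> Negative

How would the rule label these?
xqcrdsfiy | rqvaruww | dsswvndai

The rule appears to be: contains 'a'.
Negative: xqcrdsfiy, since no 'a'.
Positive: rqvaruww, since has 'a'.
Positive: dsswvndai, since has 'a'.

Negative, Positive, Positive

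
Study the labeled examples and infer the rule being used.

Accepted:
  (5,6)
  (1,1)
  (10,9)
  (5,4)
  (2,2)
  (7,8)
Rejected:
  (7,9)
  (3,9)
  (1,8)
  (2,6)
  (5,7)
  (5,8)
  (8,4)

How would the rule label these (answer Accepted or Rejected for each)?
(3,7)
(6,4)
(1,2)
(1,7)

Rejected, Rejected, Accepted, Rejected

The pattern is that an item is 'Accepted' exactly when: |first − second| ≤ 1.
Rejected: (3,7), since |3−7| = 4. Rejected: (6,4), since |6−4| = 2. Accepted: (1,2), since |1−2| = 1. Rejected: (1,7), since |1−7| = 6.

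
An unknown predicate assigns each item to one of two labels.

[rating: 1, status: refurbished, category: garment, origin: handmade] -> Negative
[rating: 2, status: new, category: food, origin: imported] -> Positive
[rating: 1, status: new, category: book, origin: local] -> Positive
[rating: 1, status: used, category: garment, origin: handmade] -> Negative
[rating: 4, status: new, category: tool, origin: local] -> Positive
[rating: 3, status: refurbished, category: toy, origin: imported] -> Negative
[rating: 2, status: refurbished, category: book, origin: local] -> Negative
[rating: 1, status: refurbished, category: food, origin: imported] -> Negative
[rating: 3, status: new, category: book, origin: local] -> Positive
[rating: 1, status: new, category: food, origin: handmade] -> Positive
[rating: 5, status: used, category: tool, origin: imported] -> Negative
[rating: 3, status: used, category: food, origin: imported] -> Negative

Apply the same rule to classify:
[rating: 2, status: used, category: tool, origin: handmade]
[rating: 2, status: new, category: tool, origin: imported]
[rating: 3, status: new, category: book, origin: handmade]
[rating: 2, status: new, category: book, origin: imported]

Negative, Positive, Positive, Positive

The rule appears to be: status is new.
[rating: 2, status: used, category: tool, origin: handmade] — status is used, hence Negative.
[rating: 2, status: new, category: tool, origin: imported] — status is new, hence Positive.
[rating: 3, status: new, category: book, origin: handmade] — status is new, hence Positive.
[rating: 2, status: new, category: book, origin: imported] — status is new, hence Positive.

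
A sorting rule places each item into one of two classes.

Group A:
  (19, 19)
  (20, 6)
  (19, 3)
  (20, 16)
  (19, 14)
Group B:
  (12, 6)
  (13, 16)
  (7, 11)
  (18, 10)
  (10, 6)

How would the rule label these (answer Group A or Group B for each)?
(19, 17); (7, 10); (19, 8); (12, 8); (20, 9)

Group A, Group B, Group A, Group B, Group A

The rule appears to be: first ≥ 19.
(19, 17): Group A (first 19). (7, 10): Group B (first 7). (19, 8): Group A (first 19). (12, 8): Group B (first 12). (20, 9): Group A (first 20).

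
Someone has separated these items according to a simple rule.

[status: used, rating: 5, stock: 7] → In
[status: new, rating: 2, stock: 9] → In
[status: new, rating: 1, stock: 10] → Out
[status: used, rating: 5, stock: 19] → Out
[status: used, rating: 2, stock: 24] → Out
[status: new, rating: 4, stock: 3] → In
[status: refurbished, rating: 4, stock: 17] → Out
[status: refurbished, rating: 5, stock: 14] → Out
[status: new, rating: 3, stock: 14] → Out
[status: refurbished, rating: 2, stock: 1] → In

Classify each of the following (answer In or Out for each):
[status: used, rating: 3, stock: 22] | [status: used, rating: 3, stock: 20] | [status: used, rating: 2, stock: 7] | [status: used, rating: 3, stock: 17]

Out, Out, In, Out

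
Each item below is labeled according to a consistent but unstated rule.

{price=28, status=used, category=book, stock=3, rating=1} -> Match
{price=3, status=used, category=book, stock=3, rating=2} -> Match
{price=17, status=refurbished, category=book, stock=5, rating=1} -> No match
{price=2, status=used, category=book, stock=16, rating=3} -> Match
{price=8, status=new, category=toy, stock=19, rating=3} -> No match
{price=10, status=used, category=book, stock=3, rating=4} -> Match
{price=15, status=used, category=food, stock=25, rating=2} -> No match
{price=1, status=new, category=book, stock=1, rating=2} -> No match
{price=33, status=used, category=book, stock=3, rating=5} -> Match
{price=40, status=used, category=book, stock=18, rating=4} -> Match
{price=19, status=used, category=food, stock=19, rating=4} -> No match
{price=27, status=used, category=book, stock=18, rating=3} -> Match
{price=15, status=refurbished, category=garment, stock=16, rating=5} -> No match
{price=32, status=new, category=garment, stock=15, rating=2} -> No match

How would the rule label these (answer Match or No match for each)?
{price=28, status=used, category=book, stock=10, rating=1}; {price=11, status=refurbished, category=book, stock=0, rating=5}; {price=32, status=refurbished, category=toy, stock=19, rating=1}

Match, No match, No match

One predicate separates the groups cleanly: status is used AND category is book.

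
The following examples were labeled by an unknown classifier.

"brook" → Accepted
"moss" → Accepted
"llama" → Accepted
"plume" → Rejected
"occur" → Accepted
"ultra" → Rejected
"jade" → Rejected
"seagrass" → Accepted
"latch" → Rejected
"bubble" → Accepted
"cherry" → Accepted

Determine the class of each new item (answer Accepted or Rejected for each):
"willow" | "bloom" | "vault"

Accepted, Accepted, Rejected

One predicate separates the groups cleanly: has a double letter.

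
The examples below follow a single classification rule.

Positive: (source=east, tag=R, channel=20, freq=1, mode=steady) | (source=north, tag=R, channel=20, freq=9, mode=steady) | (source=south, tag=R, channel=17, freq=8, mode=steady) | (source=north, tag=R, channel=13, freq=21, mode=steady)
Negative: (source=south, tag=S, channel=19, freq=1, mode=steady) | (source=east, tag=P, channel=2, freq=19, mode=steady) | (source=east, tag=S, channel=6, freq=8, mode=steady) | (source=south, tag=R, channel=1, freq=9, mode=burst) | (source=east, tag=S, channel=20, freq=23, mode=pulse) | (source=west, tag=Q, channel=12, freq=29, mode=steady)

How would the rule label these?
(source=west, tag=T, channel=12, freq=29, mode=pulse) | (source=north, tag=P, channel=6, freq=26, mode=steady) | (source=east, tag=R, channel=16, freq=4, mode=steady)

The simplest hypothesis consistent with all the labels is: mode is steady AND tag is R.
(source=west, tag=T, channel=12, freq=29, mode=pulse): mode is pulse, tag is T, does not pass → Negative.
(source=north, tag=P, channel=6, freq=26, mode=steady): mode is steady, tag is P, does not pass → Negative.
(source=east, tag=R, channel=16, freq=4, mode=steady): mode is steady, tag is R, checks out → Positive.

Negative, Negative, Positive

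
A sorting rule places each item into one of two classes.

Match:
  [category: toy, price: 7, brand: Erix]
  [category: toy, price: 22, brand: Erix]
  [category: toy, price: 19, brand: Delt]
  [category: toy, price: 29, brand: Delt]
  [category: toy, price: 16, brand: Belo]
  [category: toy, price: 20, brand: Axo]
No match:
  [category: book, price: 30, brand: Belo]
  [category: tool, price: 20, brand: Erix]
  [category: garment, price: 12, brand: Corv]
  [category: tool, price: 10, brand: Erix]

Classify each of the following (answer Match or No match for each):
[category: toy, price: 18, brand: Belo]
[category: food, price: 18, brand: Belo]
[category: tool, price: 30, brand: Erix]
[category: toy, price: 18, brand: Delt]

All 'Match' examples share one property — category is toy — and every 'No match' example lacks it.
[category: toy, price: 18, brand: Belo] — category is toy, hence Match. [category: food, price: 18, brand: Belo] — category is food, hence No match. [category: tool, price: 30, brand: Erix] — category is tool, hence No match. [category: toy, price: 18, brand: Delt] — category is toy, hence Match.

Match, No match, No match, Match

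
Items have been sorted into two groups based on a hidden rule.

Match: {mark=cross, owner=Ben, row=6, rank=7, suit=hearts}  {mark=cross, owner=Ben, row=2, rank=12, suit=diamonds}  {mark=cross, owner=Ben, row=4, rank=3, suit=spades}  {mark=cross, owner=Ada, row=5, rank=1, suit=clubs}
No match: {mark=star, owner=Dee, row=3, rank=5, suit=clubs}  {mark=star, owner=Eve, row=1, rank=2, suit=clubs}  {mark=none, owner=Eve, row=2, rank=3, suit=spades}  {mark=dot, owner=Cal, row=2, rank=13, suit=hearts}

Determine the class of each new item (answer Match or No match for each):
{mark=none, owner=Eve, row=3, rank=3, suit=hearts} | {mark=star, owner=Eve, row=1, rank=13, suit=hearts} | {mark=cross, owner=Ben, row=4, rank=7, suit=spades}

No match, No match, Match

Looking at the examples, the only property every 'Match' case has and every 'No match' case lacks is: mark is cross.
{mark=none, owner=Eve, row=3, rank=3, suit=hearts} — mark is none, hence No match.
{mark=star, owner=Eve, row=1, rank=13, suit=hearts} — mark is star, hence No match.
{mark=cross, owner=Ben, row=4, rank=7, suit=spades} — mark is cross, hence Match.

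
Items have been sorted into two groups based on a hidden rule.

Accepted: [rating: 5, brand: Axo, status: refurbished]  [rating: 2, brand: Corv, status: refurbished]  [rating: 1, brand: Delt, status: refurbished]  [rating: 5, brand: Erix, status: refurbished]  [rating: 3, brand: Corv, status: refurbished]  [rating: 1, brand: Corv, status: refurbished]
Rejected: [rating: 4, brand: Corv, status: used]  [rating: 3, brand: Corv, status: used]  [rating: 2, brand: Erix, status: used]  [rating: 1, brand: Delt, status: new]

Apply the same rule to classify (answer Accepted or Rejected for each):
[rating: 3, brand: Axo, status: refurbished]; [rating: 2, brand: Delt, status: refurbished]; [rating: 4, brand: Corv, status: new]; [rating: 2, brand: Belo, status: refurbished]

The distinguishing property — status is refurbished — holds for all the 'Accepted' cases and none of the 'Rejected' cases.
[rating: 3, brand: Axo, status: refurbished] — status is refurbished, hence Accepted.
[rating: 2, brand: Delt, status: refurbished] — status is refurbished, hence Accepted.
[rating: 4, brand: Corv, status: new] — status is new, hence Rejected.
[rating: 2, brand: Belo, status: refurbished] — status is refurbished, hence Accepted.

Accepted, Accepted, Rejected, Accepted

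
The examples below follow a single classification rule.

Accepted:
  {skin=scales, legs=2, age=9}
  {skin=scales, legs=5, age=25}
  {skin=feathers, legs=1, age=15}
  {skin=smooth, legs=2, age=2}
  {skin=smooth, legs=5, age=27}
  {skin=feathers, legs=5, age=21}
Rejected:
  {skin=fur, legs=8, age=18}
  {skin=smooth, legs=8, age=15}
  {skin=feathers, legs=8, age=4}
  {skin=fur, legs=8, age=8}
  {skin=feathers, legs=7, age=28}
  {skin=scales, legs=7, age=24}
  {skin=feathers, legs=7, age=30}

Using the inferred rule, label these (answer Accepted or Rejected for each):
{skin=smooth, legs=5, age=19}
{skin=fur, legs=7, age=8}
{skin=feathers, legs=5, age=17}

Accepted, Rejected, Accepted

The common property of the 'Accepted' items is: legs ≤ 5. No 'Rejected' item has it.
{skin=smooth, legs=5, age=19}: legs = 5 — satisfies this, so Accepted. {skin=fur, legs=7, age=8}: legs = 7 — does not pass, so Rejected. {skin=feathers, legs=5, age=17}: legs = 5 — satisfies this, so Accepted.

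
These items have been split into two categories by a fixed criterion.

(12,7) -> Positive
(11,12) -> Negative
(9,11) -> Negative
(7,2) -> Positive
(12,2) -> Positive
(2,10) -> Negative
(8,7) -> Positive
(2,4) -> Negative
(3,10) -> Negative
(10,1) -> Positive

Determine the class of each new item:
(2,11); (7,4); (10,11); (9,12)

Negative, Positive, Negative, Negative

Every 'Positive' example satisfies: first > second. None of the 'Negative' examples do.
(2,11): Negative (2 < 11).
(7,4): Positive (7 > 4).
(10,11): Negative (10 < 11).
(9,12): Negative (9 < 12).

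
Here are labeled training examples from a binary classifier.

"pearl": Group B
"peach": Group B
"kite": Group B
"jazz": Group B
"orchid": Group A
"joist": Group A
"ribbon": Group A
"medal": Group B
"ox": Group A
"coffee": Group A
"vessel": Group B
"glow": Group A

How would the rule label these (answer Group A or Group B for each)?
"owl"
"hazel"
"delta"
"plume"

Group A, Group B, Group B, Group B

The common property of the 'Group A' items is: contains 'o'. No 'Group B' item has it.
"owl" → has 'o' → Group A. "hazel" → no 'o' → Group B. "delta" → no 'o' → Group B. "plume" → no 'o' → Group B.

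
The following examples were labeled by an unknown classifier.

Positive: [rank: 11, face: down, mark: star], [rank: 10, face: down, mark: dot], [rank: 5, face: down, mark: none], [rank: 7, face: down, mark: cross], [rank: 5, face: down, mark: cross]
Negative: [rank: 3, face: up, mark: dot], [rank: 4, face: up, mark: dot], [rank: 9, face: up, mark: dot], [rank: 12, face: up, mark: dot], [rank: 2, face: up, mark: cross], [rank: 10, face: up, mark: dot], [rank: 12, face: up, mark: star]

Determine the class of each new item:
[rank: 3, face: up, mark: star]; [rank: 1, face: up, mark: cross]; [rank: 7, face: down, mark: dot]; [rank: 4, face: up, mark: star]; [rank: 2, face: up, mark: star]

The common property of the 'Positive' items is: face is down. No 'Negative' item has it.
[rank: 3, face: up, mark: star]: Negative (face is up).
[rank: 1, face: up, mark: cross]: Negative (face is up).
[rank: 7, face: down, mark: dot]: Positive (face is down).
[rank: 4, face: up, mark: star]: Negative (face is up).
[rank: 2, face: up, mark: star]: Negative (face is up).

Negative, Negative, Positive, Negative, Negative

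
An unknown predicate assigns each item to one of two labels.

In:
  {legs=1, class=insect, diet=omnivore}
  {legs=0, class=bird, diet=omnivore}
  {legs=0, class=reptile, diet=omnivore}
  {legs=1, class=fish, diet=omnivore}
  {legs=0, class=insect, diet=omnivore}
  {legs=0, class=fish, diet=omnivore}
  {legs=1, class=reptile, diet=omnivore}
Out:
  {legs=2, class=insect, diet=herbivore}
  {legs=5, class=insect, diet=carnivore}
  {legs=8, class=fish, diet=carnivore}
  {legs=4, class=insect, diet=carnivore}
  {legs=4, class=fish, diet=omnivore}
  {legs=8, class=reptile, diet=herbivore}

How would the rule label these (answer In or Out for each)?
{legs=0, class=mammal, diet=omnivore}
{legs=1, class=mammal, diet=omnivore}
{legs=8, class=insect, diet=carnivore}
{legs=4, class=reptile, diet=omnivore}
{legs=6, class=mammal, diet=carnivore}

'In' ⟺ legs ≤ 1.

In, In, Out, Out, Out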